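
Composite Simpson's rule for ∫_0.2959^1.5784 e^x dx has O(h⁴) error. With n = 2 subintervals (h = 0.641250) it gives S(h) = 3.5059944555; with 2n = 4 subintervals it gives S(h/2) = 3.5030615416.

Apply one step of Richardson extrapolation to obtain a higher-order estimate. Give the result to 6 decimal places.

3.502866

r = 4, so 2^r = 16.
Numerator 16×A(h/2) − A(h) = 16×3.5030615416 − 3.5059944555 = 52.5429902101
Denominator 16 − 1 = 15.
So the Richardson estimate is 3.5028660140.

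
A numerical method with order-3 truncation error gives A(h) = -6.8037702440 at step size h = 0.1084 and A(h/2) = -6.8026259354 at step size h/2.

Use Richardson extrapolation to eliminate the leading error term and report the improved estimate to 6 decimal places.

The method has order 3: 2^3 = 8.
8 × (-6.8026259354) − (-6.8037702440) = -47.6172372392
Denominator 8 − 1 = 7.
Extrapolated: (-47.6172372392) / 7 = -6.8024624627

-6.802462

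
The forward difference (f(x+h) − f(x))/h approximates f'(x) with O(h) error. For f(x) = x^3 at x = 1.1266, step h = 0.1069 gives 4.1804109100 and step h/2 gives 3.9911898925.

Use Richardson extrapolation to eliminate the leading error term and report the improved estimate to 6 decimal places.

Leading term ∝ h^1; use weight 2 = 2^1.
2×3.9911898925 = 7.9823797850; 7.9823797850 − 4.1804109100 = 3.8019688750
Divide by 2^1 − 1 = 1.
(2×3.9911898925 − 4.1804109100)/(2 − 1) = 3.8019688750

3.801969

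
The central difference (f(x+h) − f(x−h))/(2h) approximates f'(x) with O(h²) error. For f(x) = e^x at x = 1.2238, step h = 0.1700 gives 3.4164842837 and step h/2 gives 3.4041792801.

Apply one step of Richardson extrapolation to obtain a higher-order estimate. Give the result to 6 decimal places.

3.400078

r = 2: numerator weight 4, denominator 3.
Numerator 4 × A(h/2) − A(h) = 4 × 3.4041792801 − 3.4164842837 = 10.2002328367
R = 10.2002328367/3 = 3.4000776122
Shift from A(h/2): −0.0041016679.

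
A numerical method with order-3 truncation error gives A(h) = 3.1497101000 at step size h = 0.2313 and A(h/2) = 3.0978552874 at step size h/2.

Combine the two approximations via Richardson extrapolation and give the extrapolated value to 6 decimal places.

3.090447

Error is O(h^3); halving h shrinks it by 2^3 = 8.
Top: 8(3.0978552874) − (3.1497101000) = 21.6331321992
R = 21.6331321992/7 = 3.0904474570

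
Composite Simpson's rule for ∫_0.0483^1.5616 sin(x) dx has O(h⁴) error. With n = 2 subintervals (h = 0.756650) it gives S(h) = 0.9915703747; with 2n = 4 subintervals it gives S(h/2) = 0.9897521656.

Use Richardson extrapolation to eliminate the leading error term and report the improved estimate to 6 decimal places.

Leading term ∝ h^4; use weight 16 = 2^4.
Top: 16(0.9897521656) − (0.9915703747) = 14.8444642749
(16 × 0.9897521656 − 0.9915703747)/(16 − 1) = 0.9896309517

0.989631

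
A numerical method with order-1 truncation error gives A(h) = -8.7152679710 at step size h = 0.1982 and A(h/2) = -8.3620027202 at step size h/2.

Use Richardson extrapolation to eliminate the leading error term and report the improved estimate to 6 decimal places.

Method order is 1; weight 2^1 = 2.
2·(-8.3620027202) = -16.7240054404; (-16.7240054404) − (-8.7152679710) = -8.0087374694
Denominator 2 − 1 = 1.
Extrapolated: (-8.0087374694) / 1 = -8.0087374694

-8.008737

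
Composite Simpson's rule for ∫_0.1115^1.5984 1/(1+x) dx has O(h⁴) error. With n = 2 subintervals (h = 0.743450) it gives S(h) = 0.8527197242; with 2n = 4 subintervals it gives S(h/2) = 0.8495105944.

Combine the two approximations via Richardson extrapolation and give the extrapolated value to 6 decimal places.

0.849297

Order 4 gives 2^r = 16 and 2^r − 1 = 15.
A(h/2) − A(h) = 0.8495105944 − 0.8527197242 = -0.0032091298
Divide by 2^4 − 1 = 15: (-0.0032091298)/15 = -0.0002139420
R = 0.8495105944 − 0.0002139420 = 0.8492966524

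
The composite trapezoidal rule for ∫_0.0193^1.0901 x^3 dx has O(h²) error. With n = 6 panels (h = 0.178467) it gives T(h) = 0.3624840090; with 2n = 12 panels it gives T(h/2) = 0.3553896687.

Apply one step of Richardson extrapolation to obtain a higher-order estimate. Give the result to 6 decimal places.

0.353025

r = 2, so 2^r = 4.
4×0.3553896687 = 1.4215586748; 1.4215586748 − 0.3624840090 = 1.0590746658
Divide by 2^2 − 1 = 3.
R = 1.0590746658/3 = 0.3530248886
Gap between inputs: 7.094e-03; correction applied: −0.0023647801.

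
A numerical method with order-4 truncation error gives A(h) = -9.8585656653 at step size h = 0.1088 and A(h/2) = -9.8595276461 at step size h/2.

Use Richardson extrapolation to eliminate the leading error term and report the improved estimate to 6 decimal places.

-9.859592

The method has order 4: 2^4 = 16.
2^4*A(h/2) = -157.7524423376; minus A(h) gives -147.8938766723.
(-147.8938766723) ÷ 15 = -9.8595917782
Correction |R − A(h/2)| = 6.413e-05; gap |A(h/2) − A(h)| = 9.620e-04.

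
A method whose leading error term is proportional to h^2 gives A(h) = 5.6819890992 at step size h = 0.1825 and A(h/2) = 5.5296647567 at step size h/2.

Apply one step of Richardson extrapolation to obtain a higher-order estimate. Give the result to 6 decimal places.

Leading term ∝ h^2; use weight 4 = 2^2.
2^2×A(h/2) = 22.1186590268; minus A(h) gives 16.4366699276.
Divide by 2^2 − 1 = 3.
16.4366699276 ÷ 3 = 5.4788899759
Correction |R − A(h/2)| = 5.077e-02; gap |A(h/2) − A(h)| = 1.523e-01.

5.478890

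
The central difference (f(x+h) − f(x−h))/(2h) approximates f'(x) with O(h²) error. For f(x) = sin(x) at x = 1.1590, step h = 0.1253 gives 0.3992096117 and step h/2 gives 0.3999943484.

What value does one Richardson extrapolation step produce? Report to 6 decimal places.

Error is O(h^2); halving h shrinks it by 2^2 = 4.
4 × 0.3999943484 − 0.3992096117 = 1.2007677819
(4 × 0.3999943484 − 0.3992096117)/(4 − 1) = 0.4002559273
Gap between inputs: 7.847e-04; correction applied: +0.0002615789.

0.400256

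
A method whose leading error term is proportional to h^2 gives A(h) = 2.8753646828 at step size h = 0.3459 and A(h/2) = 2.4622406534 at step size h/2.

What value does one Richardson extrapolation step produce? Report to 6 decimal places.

r = 2, so 2^r = 4.
2^2·A(h/2) = 9.8489626136; minus A(h) gives 6.9735979308.
Denominator 4 − 1 = 3.
6.9735979308 ÷ 3 = 2.3245326436
Gap between inputs: 4.131e-01; correction applied: −0.1377080098.

2.324533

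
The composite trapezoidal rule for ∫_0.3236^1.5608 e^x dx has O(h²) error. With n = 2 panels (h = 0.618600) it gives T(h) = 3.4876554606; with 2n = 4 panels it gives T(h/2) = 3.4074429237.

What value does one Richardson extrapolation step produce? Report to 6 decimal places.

With r = 2 the leading error scales as h^2, so the weight is 2^2 = 4.
Difference of the inputs: 3.4074429237 − 3.4876554606 = -0.0802125369
Divide by 2^2 − 1 = 3: (-0.0802125369)/3 = -0.0267375123
R = A(h/2) + (A(h/2) − A(h))/3 = 3.4074429237 − 0.0267375123 = 3.3807054114
Correction |R − A(h/2)| = 2.674e-02; gap |A(h/2) − A(h)| = 8.021e-02.

3.380705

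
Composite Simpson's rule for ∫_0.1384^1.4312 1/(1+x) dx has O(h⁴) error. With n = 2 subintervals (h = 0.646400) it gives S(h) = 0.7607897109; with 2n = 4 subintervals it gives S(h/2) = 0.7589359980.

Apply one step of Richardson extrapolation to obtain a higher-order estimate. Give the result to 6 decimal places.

0.758812

r = 4: numerator weight 16, denominator 15.
16·0.7589359980 = 12.1429759680; 12.1429759680 − 0.7607897109 = 11.3821862571
Denominator 16 − 1 = 15.
So the Richardson estimate is 0.7588124171.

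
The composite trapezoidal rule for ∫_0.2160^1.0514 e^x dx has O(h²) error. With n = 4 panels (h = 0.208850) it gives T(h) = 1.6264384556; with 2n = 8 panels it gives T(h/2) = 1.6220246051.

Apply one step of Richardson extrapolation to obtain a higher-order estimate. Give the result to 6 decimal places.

1.620553

r = 2, so 2^r = 4.
Top: 4(1.6220246051) − (1.6264384556) = 4.8616599648
R = 4.8616599648/3 = 1.6205533216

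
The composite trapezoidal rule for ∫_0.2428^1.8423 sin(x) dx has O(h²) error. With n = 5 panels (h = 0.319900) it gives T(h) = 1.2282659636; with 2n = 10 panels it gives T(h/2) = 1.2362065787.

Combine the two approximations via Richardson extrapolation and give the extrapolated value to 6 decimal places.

The method has order 2: 2^2 = 4.
A(h/2) − A(h) = 1.2362065787 − 1.2282659636 = 0.0079406151
Correction (A(h/2) − A(h))/(4 − 1) = 0.0079406151/3 = 0.0026468717
R = 1.2362065787 + 0.0026468717 = 1.2388534504
Gap between inputs: 7.941e-03; correction applied: +0.0026468717.

1.238853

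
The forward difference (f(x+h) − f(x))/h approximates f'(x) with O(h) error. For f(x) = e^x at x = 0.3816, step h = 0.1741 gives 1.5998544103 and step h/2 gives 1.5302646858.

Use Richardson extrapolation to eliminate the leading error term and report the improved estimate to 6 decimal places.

Error is O(h^1); halving h shrinks it by 2^1 = 2.
2*1.5302646858 = 3.0605293716; subtract 1.5998544103 → 1.4606749613
Divide by 2^1 − 1 = 1.
(2*1.5302646858 − 1.5998544103)/(2 − 1) = 1.4606749613

1.460675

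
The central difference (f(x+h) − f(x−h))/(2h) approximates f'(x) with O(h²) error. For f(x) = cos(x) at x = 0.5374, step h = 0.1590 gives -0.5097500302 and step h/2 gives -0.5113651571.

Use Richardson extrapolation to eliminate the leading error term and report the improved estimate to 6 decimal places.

Order 2 gives 2^r = 4 and 2^r − 1 = 3.
4·(-0.5113651571) = -2.0454606284; (-2.0454606284) − (-0.5097500302) = -1.5357105982
Extrapolated: (-1.5357105982) / 3 = -0.5119035327
Gap between inputs: 1.615e-03; correction applied: −0.0005383756.

-0.511904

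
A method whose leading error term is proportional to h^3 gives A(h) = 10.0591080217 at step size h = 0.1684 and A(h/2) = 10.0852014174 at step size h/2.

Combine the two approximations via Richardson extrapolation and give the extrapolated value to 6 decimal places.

Error is O(h^3); halving h shrinks it by 2^3 = 8.
Difference of the inputs: 10.0852014174 − 10.0591080217 = 0.0260933957
Divide by 2^3 − 1 = 7: 0.0260933957/7 = 0.0037276280
R = A(h/2) + (A(h/2) − A(h))/7 = 10.0852014174 + 0.0037276280 = 10.0889290454
Shift from A(h/2): +0.0037276280.

10.088929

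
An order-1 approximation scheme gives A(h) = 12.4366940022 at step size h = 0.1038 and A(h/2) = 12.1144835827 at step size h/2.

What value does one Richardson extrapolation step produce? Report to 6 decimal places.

11.792273

r = 1, so 2^r = 2.
2^1·A(h/2) = 24.2289671654; minus A(h) gives 11.7922731632.
R = 11.7922731632/1 = 11.7922731632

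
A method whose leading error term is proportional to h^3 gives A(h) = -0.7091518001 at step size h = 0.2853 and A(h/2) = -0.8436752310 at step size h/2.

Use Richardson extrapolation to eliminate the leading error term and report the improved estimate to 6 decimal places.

-0.862893

Order 3 gives 2^r = 8 and 2^r − 1 = 7.
Numerator 8×A(h/2) − A(h) = 8×(-0.8436752310) − (-0.7091518001) = -6.0402500479
(8×(-0.8436752310) − (-0.7091518001))/(8 − 1) = -0.8628928640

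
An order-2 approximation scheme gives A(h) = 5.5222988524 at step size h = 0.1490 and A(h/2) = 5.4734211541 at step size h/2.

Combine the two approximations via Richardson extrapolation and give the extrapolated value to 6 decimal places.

r = 2: numerator weight 4, denominator 3.
A(h/2) − A(h) = 5.4734211541 − 5.5222988524 = -0.0488776983
Divide by 2^2 − 1 = 3: (-0.0488776983)/3 = -0.0162925661
R = 5.4734211541 − 0.0162925661 = 5.4571285880
Gap between inputs: 4.888e-02; correction applied: −0.0162925661.

5.457129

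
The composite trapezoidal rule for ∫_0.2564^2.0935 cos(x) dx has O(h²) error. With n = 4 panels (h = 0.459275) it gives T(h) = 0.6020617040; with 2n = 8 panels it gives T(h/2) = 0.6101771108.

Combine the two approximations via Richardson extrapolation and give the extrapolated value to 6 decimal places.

Leading term ∝ h^2; use weight 4 = 2^2.
Weighted: 2.4407084432 − 0.6020617040 = 1.8386467392
Divide by 2^2 − 1 = 3.
Extrapolated: 1.8386467392 / 3 = 0.6128822464
Shift from A(h/2): +0.0027051356.

0.612882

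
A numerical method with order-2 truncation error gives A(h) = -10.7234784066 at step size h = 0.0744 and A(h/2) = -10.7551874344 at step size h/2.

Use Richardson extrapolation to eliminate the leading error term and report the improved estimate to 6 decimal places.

-10.765757

Error is O(h^2); halving h shrinks it by 2^2 = 4.
4 × (-10.7551874344) = -43.0207497376; subtract (-10.7234784066) → -32.2972713310
(-32.2972713310) ÷ 3 = -10.7657571103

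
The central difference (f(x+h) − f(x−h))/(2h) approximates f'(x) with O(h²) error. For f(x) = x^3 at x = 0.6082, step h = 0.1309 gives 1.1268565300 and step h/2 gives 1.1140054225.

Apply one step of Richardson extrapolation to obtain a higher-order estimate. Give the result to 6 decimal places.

1.109722

Leading term ∝ h^2; use weight 4 = 2^2.
4*1.1140054225 = 4.4560216900; subtract 1.1268565300 → 3.3291651600
Extrapolated: 3.3291651600 / 3 = 1.1097217200
Gap between inputs: 1.285e-02; correction applied: −0.0042837025.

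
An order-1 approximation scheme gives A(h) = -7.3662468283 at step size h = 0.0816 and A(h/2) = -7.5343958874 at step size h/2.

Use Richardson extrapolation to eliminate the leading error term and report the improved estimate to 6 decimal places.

Error is O(h^1); halving h shrinks it by 2^1 = 2.
Weighted: (-15.0687917748) − (-7.3662468283) = -7.7025449465
Divide by 2^1 − 1 = 1.
R = (-7.7025449465)/1 = -7.7025449465

-7.702545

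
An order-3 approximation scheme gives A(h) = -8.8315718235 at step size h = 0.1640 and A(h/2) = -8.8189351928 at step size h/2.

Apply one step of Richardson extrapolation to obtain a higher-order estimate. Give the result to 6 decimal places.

With r = 3 the leading error scales as h^3, so the weight is 2^3 = 8.
2^3 × A(h/2) = -70.5514815424; minus A(h) gives -61.7199097189.
Divide by 2^3 − 1 = 7.
(-61.7199097189) ÷ 7 = -8.8171299598

-8.817130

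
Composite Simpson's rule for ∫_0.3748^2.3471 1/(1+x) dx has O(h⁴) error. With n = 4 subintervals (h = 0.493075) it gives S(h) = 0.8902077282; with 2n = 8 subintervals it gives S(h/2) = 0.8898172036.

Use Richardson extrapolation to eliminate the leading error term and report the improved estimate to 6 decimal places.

With r = 4 the leading error scales as h^4, so the weight is 2^4 = 16.
16·0.8898172036 = 14.2370752576; 14.2370752576 − 0.8902077282 = 13.3468675294
Denominator 16 − 1 = 15.
Extrapolated: 13.3468675294 / 15 = 0.8897911686
Gap between inputs: 3.905e-04; correction applied: −0.0000260350.

0.889791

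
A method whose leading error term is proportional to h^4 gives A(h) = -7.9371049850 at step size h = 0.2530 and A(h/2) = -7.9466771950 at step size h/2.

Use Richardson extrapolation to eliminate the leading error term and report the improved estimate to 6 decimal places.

The method has order 4: 2^4 = 16.
Numerator 16·A(h/2) − A(h) = 16·(-7.9466771950) − (-7.9371049850) = -119.2097301350
Divide by 2^4 − 1 = 15.
So the Richardson estimate is -7.9473153423.

-7.947315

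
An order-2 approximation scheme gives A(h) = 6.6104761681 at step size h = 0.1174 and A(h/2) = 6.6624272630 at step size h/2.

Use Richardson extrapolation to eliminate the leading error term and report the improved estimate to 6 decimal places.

Error is O(h^2); halving h shrinks it by 2^2 = 4.
A(h/2) − A(h) = 6.6624272630 − 6.6104761681 = 0.0519510949
Divide by 2^2 − 1 = 3: 0.0519510949/3 = 0.0173170316
R = 6.6624272630 + 0.0173170316 = 6.6797442946
Shift from A(h/2): +0.0173170316.

6.679744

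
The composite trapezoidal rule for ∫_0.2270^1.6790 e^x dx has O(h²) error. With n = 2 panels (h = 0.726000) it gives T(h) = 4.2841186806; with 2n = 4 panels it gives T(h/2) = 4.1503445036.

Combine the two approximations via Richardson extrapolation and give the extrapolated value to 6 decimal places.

4.105753

Leading term ∝ h^2; use weight 4 = 2^2.
Numerator 4×A(h/2) − A(h) = 4×4.1503445036 − 4.2841186806 = 12.3172593338
Denominator 4 − 1 = 3.
Extrapolated: 12.3172593338 / 3 = 4.1057531113
Correction |R − A(h/2)| = 4.459e-02; gap |A(h/2) − A(h)| = 1.338e-01.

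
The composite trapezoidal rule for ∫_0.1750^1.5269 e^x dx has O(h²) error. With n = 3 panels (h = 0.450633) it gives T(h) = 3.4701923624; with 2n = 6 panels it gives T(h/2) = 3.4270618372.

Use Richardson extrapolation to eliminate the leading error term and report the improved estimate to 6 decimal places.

3.412685

Order 2 gives 2^r = 4 and 2^r − 1 = 3.
Weighted: 13.7082473488 − 3.4701923624 = 10.2380549864
Extrapolated: 10.2380549864 / 3 = 3.4126849955
Shift from A(h/2): −0.0143768417.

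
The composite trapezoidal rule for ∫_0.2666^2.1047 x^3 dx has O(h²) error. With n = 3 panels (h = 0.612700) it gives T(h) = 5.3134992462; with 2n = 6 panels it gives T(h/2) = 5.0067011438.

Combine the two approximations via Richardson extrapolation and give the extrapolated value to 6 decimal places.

r = 2: numerator weight 4, denominator 3.
Weighted: 20.0268045752 − 5.3134992462 = 14.7133053290
Denominator 4 − 1 = 3.
14.7133053290 ÷ 3 = 4.9044351097
Shift from A(h/2): −0.1022660341.

4.904435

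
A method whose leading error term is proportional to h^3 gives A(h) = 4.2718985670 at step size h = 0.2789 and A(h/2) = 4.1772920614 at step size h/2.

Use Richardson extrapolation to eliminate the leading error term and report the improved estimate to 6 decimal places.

r = 3: numerator weight 8, denominator 7.
A(h/2) − A(h) = 4.1772920614 − 4.2718985670 = -0.0946065056
Divide by 2^3 − 1 = 7: (-0.0946065056)/7 = -0.0135152151
R = 4.1772920614 − 0.0135152151 = 4.1637768463

4.163777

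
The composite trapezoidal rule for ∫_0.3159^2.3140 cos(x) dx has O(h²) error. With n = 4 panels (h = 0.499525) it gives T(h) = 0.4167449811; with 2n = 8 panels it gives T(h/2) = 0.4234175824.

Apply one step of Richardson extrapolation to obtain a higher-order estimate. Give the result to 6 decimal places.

0.425642

Method order is 2; weight 2^2 = 4.
Difference of the inputs: 0.4234175824 − 0.4167449811 = 0.0066726013
Correction (A(h/2) − A(h))/(4 − 1) = 0.0066726013/3 = 0.0022242004
R = 0.4234175824 + 0.0022242004 = 0.4256417828
Correction |R − A(h/2)| = 2.224e-03; gap |A(h/2) − A(h)| = 6.673e-03.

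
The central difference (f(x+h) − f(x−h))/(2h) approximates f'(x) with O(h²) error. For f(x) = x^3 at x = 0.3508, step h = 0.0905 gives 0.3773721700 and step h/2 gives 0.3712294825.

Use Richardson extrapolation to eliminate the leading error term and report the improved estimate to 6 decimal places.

The method has order 2: 2^2 = 4.
2^2 × A(h/2) = 1.4849179300; minus A(h) gives 1.1075457600.
R = 1.1075457600/3 = 0.3691819200

0.369182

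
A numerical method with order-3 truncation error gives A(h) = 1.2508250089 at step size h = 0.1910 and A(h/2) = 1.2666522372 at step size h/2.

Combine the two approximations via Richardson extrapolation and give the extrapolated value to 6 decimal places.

r = 3: numerator weight 8, denominator 7.
Numerator 8×A(h/2) − A(h) = 8×1.2666522372 − 1.2508250089 = 8.8823928887
Denominator 8 − 1 = 7.
Extrapolated: 8.8823928887 / 7 = 1.2689132698
Shift from A(h/2): +0.0022610326.

1.268913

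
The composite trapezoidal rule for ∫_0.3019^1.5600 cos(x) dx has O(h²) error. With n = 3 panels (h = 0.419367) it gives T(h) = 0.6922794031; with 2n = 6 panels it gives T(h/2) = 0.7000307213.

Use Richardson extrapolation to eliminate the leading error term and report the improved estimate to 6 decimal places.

Error is O(h^2); halving h shrinks it by 2^2 = 4.
A(h/2) − A(h) = 0.7000307213 − 0.6922794031 = 0.0077513182
Correction (A(h/2) − A(h))/(4 − 1) = 0.0077513182/3 = 0.0025837727
R = 0.7000307213 + 0.0025837727 = 0.7026144940

0.702614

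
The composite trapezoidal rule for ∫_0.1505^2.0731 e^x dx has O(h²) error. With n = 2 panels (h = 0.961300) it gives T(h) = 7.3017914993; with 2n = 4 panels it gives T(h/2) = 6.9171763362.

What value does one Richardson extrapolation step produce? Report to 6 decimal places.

6.788971

Method order is 2; weight 2^2 = 4.
Top: 4(6.9171763362) − (7.3017914993) = 20.3669138455
Denominator 4 − 1 = 3.
(4×6.9171763362 − 7.3017914993)/(4 − 1) = 6.7889712818
Gap between inputs: 3.846e-01; correction applied: −0.1282050544.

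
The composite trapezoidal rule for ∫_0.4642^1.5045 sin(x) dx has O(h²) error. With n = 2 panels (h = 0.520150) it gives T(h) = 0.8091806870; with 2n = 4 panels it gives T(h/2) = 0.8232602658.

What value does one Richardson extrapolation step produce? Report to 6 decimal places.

0.827953

Error is O(h^2); halving h shrinks it by 2^2 = 4.
Top: 4(0.8232602658) − (0.8091806870) = 2.4838603762
2.4838603762 ÷ 3 = 0.8279534587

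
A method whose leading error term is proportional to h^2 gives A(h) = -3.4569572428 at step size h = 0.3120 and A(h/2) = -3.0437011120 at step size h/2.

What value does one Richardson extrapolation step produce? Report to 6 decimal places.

With r = 2 the leading error scales as h^2, so the weight is 2^2 = 4.
Top: 4(-3.0437011120) − (-3.4569572428) = -8.7178472052
(4×(-3.0437011120) − (-3.4569572428))/(4 − 1) = -2.9059490684

-2.905949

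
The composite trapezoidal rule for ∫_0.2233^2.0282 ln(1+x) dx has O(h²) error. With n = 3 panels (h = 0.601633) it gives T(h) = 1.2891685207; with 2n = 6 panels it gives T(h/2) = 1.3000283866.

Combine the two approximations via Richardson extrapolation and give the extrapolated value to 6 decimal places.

Order 2 gives 2^r = 4 and 2^r − 1 = 3.
4×1.3000283866 = 5.2001135464; 5.2001135464 − 1.2891685207 = 3.9109450257
R = 3.9109450257/3 = 1.3036483419
Shift from A(h/2): +0.0036199553.

1.303648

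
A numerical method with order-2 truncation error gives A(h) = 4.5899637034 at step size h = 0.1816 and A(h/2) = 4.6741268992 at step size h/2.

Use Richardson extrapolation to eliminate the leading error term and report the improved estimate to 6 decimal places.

With r = 2 the leading error scales as h^2, so the weight is 2^2 = 4.
4·4.6741268992 − 4.5899637034 = 14.1065438934
(4·4.6741268992 − 4.5899637034)/(4 − 1) = 4.7021812978

4.702181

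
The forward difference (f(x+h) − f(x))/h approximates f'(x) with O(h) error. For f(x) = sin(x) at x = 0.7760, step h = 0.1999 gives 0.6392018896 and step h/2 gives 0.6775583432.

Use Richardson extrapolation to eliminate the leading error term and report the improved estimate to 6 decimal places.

0.715915

With r = 1 the leading error scales as h^1, so the weight is 2^1 = 2.
Difference of the inputs: 0.6775583432 − 0.6392018896 = 0.0383564536
Divide by 2^1 − 1 = 1: 0.0383564536/1 = 0.0383564536
R = 0.6775583432 + 0.0383564536 = 0.7159147968
Gap between inputs: 3.836e-02; correction applied: +0.0383564536.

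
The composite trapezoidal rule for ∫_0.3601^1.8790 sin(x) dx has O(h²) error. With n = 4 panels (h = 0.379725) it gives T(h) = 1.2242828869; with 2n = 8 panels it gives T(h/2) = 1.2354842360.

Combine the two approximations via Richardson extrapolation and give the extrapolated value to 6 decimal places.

r = 2: numerator weight 4, denominator 3.
4 × 1.2354842360 − 1.2242828869 = 3.7176540571
Extrapolated: 3.7176540571 / 3 = 1.2392180190
Gap between inputs: 1.120e-02; correction applied: +0.0037337830.

1.239218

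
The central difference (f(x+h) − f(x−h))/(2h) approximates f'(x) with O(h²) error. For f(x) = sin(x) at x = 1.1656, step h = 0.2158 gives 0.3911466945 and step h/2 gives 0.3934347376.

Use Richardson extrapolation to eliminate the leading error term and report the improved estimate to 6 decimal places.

Method order is 2; weight 2^2 = 4.
4·0.3934347376 = 1.5737389504; 1.5737389504 − 0.3911466945 = 1.1825922559
R = 1.1825922559/3 = 0.3941974186
Shift from A(h/2): +0.0007626810.

0.394197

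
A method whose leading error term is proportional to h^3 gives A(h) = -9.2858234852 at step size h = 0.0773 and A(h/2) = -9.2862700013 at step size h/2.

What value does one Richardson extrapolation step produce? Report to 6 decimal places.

Error is O(h^3); halving h shrinks it by 2^3 = 8.
2^3 × A(h/2) = -74.2901600104; minus A(h) gives -65.0043365252.
R = (-65.0043365252)/7 = -9.2863337893
Correction |R − A(h/2)| = 6.379e-05; gap |A(h/2) − A(h)| = 4.465e-04.

-9.286334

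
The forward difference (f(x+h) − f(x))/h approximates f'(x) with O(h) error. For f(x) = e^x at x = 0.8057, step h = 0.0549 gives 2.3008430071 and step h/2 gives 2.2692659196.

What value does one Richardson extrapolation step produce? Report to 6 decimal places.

2.237689

r = 1, so 2^r = 2.
Top: 2(2.2692659196) − (2.3008430071) = 2.2376888321
2.2376888321 ÷ 1 = 2.2376888321
Correction |R − A(h/2)| = 3.158e-02; gap |A(h/2) − A(h)| = 3.158e-02.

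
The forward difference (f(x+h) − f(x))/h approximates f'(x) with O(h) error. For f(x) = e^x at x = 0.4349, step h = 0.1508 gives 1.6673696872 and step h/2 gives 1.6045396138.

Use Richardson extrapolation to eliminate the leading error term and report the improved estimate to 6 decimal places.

The method has order 1: 2^1 = 2.
A(h/2) − A(h) = 1.6045396138 − 1.6673696872 = -0.0628300734
Divide by 2^1 − 1 = 1: (-0.0628300734)/1 = -0.0628300734
R = A(h/2) + (A(h/2) − A(h))/1 = 1.6045396138 − 0.0628300734 = 1.5417095404
Shift from A(h/2): −0.0628300734.

1.541710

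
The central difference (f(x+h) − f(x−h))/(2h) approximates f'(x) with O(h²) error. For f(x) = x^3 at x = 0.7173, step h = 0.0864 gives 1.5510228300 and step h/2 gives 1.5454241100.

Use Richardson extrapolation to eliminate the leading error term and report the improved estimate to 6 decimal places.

1.543558

Error is O(h^2); halving h shrinks it by 2^2 = 4.
4×1.5454241100 = 6.1816964400; subtract 1.5510228300 → 4.6306736100
R = 4.6306736100/3 = 1.5435578700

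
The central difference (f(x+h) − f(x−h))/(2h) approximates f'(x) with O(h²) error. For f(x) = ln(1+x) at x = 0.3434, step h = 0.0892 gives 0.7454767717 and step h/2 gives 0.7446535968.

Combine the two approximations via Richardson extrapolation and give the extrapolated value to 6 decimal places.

r = 2, so 2^r = 4.
Top: 4(0.7446535968) − (0.7454767717) = 2.2331376155
(4*0.7446535968 − 0.7454767717)/(4 − 1) = 0.7443792052

0.744379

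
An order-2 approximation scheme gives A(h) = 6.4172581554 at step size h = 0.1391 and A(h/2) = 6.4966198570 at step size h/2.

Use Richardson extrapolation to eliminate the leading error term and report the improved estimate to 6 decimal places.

6.523074

Method order is 2; weight 2^2 = 4.
4×6.4966198570 − 6.4172581554 = 19.5692212726
Extrapolated: 19.5692212726 / 3 = 6.5230737575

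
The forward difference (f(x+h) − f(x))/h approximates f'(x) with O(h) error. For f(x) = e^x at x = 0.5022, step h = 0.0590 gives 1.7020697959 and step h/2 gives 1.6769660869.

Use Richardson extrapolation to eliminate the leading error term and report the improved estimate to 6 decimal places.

Order 1 gives 2^r = 2 and 2^r − 1 = 1.
Top: 2(1.6769660869) − (1.7020697959) = 1.6518623779
Extrapolated: 1.6518623779 / 1 = 1.6518623779

1.651862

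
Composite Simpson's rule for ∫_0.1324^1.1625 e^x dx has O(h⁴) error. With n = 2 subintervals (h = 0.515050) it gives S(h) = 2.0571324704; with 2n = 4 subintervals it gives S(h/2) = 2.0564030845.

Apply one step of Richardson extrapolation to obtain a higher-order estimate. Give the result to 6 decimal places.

Error is O(h^4); halving h shrinks it by 2^4 = 16.
16×2.0564030845 = 32.9024493520; 32.9024493520 − 2.0571324704 = 30.8453168816
30.8453168816 ÷ 15 = 2.0563544588

2.056354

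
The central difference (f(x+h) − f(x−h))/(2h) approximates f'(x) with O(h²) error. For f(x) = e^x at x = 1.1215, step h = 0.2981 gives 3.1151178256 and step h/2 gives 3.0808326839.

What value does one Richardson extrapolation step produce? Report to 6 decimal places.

3.069404

Method order is 2; weight 2^2 = 4.
Top: 4(3.0808326839) − (3.1151178256) = 9.2082129100
Divide by 2^2 − 1 = 3.
9.2082129100 ÷ 3 = 3.0694043033
Gap between inputs: 3.429e-02; correction applied: −0.0114283806.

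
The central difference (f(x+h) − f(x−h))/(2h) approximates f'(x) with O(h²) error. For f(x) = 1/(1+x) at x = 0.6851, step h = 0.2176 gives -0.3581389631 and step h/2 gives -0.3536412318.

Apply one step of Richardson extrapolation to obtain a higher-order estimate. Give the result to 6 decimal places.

The method has order 2: 2^2 = 4.
A(h/2) − A(h) = -0.3536412318 − (-0.3581389631) = 0.0044977313
Divide by 2^2 − 1 = 3: 0.0044977313/3 = 0.0014992438
R = -0.3536412318 + 0.0014992438 = -0.3521419880

-0.352142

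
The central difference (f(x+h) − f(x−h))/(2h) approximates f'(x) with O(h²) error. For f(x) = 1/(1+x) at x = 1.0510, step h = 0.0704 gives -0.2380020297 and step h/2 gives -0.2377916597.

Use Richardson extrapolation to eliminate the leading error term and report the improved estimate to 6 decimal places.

r = 2: numerator weight 4, denominator 3.
4×(-0.2377916597) − (-0.2380020297) = -0.7131646091
Divide by 2^2 − 1 = 3.
(-0.7131646091) ÷ 3 = -0.2377215364
Gap between inputs: 2.104e-04; correction applied: +0.0000701233.

-0.237722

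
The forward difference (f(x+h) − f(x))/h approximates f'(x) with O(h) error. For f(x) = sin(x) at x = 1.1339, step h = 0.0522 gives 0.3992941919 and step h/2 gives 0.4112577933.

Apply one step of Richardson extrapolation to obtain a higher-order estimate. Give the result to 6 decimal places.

0.423221

r = 1: numerator weight 2, denominator 1.
Numerator 2·A(h/2) − A(h) = 2·0.4112577933 − 0.3992941919 = 0.4232213947
R = 0.4232213947/1 = 0.4232213947
Correction |R − A(h/2)| = 1.196e-02; gap |A(h/2) − A(h)| = 1.196e-02.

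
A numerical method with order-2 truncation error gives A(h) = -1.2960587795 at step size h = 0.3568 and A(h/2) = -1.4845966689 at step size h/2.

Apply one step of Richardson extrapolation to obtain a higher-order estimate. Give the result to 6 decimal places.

With r = 2 the leading error scales as h^2, so the weight is 2^2 = 4.
Weighted: (-5.9383866756) − (-1.2960587795) = -4.6423278961
Divide by 2^2 − 1 = 3.
Result: -1.5474426320
Correction |R − A(h/2)| = 6.285e-02; gap |A(h/2) − A(h)| = 1.885e-01.

-1.547443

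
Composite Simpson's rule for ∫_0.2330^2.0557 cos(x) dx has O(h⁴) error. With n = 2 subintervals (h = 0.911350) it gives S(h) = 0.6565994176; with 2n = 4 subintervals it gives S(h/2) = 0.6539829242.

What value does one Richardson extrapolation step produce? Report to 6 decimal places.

0.653808

Error is O(h^4); halving h shrinks it by 2^4 = 16.
Numerator 16·A(h/2) − A(h) = 16·0.6539829242 − 0.6565994176 = 9.8071273696
R = 9.8071273696/15 = 0.6538084913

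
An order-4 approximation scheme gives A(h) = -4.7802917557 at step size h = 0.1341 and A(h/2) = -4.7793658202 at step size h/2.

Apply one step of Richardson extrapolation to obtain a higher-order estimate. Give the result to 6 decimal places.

Error is O(h^4); halving h shrinks it by 2^4 = 16.
2^4 × A(h/2) = -76.4698531232; minus A(h) gives -71.6895613675.
Divide by 2^4 − 1 = 15.
(16 × (-4.7793658202) − (-4.7802917557))/(16 − 1) = -4.7793040912

-4.779304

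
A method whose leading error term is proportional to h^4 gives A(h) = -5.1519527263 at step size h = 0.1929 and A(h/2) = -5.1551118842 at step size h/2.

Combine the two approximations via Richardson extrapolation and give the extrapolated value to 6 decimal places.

-5.155322

Error is O(h^4); halving h shrinks it by 2^4 = 16.
Numerator 16 × A(h/2) − A(h) = 16 × (-5.1551118842) − (-5.1519527263) = -77.3298374209
Divide by 2^4 − 1 = 15.
Extrapolated: (-77.3298374209) / 15 = -5.1553224947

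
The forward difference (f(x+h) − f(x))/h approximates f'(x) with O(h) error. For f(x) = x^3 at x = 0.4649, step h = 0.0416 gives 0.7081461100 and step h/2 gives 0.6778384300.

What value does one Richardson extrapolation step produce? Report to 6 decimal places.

0.647531

The method has order 1: 2^1 = 2.
Top: 2(0.6778384300) − (0.7081461100) = 0.6475307500
Denominator 2 − 1 = 1.
Result: 0.6475307500
Gap between inputs: 3.031e-02; correction applied: −0.0303076800.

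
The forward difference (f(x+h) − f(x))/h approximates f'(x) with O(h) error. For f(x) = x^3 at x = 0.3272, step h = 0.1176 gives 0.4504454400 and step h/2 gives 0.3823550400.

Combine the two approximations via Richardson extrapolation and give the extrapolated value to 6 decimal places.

0.314265

With r = 1 the leading error scales as h^1, so the weight is 2^1 = 2.
2*0.3823550400 = 0.7647100800; subtract 0.4504454400 → 0.3142646400
Divide by 2^1 − 1 = 1.
R = 0.3142646400/1 = 0.3142646400
Gap between inputs: 6.809e-02; correction applied: −0.0680904000.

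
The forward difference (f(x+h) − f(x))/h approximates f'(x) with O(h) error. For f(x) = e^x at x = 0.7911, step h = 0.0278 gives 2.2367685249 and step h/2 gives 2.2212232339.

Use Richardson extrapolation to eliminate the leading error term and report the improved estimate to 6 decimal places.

r = 1, so 2^r = 2.
Difference of the inputs: 2.2212232339 − 2.2367685249 = -0.0155452910
Divide by 2^1 − 1 = 1: (-0.0155452910)/1 = -0.0155452910
R = A(h/2) + (A(h/2) − A(h))/1 = 2.2212232339 − 0.0155452910 = 2.2056779429
Correction |R − A(h/2)| = 1.555e-02; gap |A(h/2) − A(h)| = 1.555e-02.

2.205678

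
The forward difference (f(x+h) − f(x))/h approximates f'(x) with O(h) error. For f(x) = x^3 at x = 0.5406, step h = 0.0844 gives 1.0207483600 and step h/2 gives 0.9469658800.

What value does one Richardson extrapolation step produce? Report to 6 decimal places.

0.873183

Order 1 gives 2^r = 2 and 2^r − 1 = 1.
2^1×A(h/2) = 1.8939317600; minus A(h) gives 0.8731834000.
Extrapolated: 0.8731834000 / 1 = 0.8731834000
Shift from A(h/2): −0.0737824800.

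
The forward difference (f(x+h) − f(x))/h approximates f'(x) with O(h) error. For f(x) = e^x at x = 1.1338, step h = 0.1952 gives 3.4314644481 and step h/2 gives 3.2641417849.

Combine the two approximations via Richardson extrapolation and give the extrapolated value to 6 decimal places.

3.096819

Order 1 gives 2^r = 2 and 2^r − 1 = 1.
Difference of the inputs: 3.2641417849 − 3.4314644481 = -0.1673226632
Divide by 2^1 − 1 = 1: (-0.1673226632)/1 = -0.1673226632
R = 3.2641417849 − 0.1673226632 = 3.0968191217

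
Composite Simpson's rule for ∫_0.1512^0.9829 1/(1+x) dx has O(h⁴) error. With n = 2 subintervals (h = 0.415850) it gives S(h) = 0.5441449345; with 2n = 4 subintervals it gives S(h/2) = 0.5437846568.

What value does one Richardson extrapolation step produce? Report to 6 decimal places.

With r = 4 the leading error scales as h^4, so the weight is 2^4 = 16.
Top: 16(0.5437846568) − (0.5441449345) = 8.1564095743
Extrapolated: 8.1564095743 / 15 = 0.5437606383
Gap between inputs: 3.603e-04; correction applied: −0.0000240185.

0.543761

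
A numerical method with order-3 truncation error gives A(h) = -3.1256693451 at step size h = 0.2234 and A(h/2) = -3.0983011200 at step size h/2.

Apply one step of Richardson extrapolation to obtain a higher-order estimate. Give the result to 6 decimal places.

Method order is 3; weight 2^3 = 8.
8*(-3.0983011200) = -24.7864089600; subtract (-3.1256693451) → -21.6607396149
Denominator 8 − 1 = 7.
(8*(-3.0983011200) − (-3.1256693451))/(8 − 1) = -3.0943913736
Gap between inputs: 2.737e-02; correction applied: +0.0039097464.

-3.094391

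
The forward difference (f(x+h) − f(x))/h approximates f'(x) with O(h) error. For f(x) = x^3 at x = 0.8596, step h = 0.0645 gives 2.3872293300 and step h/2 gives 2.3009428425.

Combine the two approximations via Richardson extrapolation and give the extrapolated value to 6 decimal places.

2.214656

Error is O(h^1); halving h shrinks it by 2^1 = 2.
Numerator 2×A(h/2) − A(h) = 2×2.3009428425 − 2.3872293300 = 2.2146563550
Denominator 2 − 1 = 1.
2.2146563550 ÷ 1 = 2.2146563550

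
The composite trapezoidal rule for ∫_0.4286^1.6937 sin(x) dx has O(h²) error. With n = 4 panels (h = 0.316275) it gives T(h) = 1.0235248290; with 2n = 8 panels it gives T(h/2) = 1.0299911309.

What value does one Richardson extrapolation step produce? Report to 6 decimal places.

1.032147

Order 2 gives 2^r = 4 and 2^r − 1 = 3.
Weighted: 4.1199645236 − 1.0235248290 = 3.0964396946
R = 3.0964396946/3 = 1.0321465649
Correction |R − A(h/2)| = 2.155e-03; gap |A(h/2) − A(h)| = 6.466e-03.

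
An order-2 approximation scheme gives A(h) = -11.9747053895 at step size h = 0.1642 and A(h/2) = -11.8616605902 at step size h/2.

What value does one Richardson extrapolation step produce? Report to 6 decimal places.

Leading term ∝ h^2; use weight 4 = 2^2.
4 × (-11.8616605902) = -47.4466423608; subtract (-11.9747053895) → -35.4719369713
Extrapolated: (-35.4719369713) / 3 = -11.8239789904
Gap between inputs: 1.130e-01; correction applied: +0.0376815998.

-11.823979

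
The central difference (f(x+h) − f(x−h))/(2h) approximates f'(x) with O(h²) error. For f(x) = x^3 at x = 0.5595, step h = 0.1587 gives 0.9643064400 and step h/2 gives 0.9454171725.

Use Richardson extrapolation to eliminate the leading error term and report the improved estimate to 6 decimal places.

Leading term ∝ h^2; use weight 4 = 2^2.
Numerator 4·A(h/2) − A(h) = 4·0.9454171725 − 0.9643064400 = 2.8173622500
Divide by 2^2 − 1 = 3.
2.8173622500 ÷ 3 = 0.9391207500
Gap between inputs: 1.889e-02; correction applied: −0.0062964225.

0.939121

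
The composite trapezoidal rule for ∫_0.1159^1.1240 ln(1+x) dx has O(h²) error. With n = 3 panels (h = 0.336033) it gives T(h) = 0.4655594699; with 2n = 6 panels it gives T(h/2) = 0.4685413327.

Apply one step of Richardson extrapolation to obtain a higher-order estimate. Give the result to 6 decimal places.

0.469535

Error is O(h^2); halving h shrinks it by 2^2 = 4.
4×0.4685413327 − 0.4655594699 = 1.4086058609
Extrapolated: 1.4086058609 / 3 = 0.4695352870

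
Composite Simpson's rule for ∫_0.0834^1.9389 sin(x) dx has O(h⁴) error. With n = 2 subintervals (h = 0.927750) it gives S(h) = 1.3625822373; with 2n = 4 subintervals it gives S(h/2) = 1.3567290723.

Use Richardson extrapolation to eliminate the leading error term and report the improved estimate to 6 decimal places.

1.356339

Error is O(h^4); halving h shrinks it by 2^4 = 16.
16×1.3567290723 − 1.3625822373 = 20.3450829195
R = 20.3450829195/15 = 1.3563388613
Gap between inputs: 5.853e-03; correction applied: −0.0003902110.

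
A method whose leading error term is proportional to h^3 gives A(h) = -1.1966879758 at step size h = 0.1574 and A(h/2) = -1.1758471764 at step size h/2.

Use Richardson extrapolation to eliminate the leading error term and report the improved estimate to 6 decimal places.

-1.172870

Error is O(h^3); halving h shrinks it by 2^3 = 8.
Weighted: (-9.4067774112) − (-1.1966879758) = -8.2100894354
Divide by 2^3 − 1 = 7.
(-8.2100894354) ÷ 7 = -1.1728699193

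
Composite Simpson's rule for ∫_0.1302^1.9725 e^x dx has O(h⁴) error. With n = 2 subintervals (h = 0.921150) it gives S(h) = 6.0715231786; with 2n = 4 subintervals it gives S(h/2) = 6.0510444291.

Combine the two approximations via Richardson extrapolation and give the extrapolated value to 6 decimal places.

6.049679

Order 4 gives 2^r = 16 and 2^r − 1 = 15.
16 × 6.0510444291 − 6.0715231786 = 90.7451876870
Extrapolated: 90.7451876870 / 15 = 6.0496791791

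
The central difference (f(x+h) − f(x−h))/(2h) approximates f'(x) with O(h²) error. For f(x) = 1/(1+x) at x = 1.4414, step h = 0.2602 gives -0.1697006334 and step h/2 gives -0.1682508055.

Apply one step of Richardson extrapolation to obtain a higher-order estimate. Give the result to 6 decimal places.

-0.167768

r = 2, so 2^r = 4.
2^2·A(h/2) = -0.6730032220; minus A(h) gives -0.5033025886.
R = (-0.5033025886)/3 = -0.1677675295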